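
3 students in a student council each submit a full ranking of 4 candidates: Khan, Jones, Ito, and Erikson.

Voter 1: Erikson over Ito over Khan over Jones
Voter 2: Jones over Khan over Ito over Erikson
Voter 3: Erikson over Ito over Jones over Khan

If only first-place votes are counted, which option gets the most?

Erikson

First-place vote totals:
  Khan: 0
  Jones: 1
  Ito: 0
  Erikson: 2
Erikson has the most first-place votes.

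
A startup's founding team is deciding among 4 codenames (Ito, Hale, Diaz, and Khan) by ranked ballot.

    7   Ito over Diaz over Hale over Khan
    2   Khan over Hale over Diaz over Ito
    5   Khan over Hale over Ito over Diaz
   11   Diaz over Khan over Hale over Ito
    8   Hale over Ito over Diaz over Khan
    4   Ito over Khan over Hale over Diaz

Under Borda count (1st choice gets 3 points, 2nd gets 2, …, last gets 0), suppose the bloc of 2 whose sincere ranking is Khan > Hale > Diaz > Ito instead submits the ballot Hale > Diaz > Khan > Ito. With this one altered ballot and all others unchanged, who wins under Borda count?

Hale

Borda totals with the altered ballot: Ito 54, Hale 62, Diaz 59, Khan 47.
The winner is unchanged: still Hale.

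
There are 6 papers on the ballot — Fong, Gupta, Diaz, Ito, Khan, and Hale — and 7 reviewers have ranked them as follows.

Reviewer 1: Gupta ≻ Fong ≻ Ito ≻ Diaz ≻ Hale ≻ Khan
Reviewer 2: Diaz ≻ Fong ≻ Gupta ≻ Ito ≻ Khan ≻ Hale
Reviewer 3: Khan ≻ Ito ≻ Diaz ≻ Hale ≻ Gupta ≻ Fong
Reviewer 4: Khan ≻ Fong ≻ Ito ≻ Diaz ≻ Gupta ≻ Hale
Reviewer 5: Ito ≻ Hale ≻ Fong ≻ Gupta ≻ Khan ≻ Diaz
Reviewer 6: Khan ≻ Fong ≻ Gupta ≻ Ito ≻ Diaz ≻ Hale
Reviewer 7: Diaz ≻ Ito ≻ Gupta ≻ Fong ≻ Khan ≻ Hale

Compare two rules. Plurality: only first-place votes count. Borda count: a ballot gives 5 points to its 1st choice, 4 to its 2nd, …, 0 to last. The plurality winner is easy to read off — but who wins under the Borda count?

Plurality first-place counts: Fong 0, Gupta 1, Diaz 2, Ito 1, Khan 3, Hale 0 → Khan.
Borda totals: Fong 21, Gupta 18, Diaz 18, Ito 23, Khan 18, Hale 7 → Ito.

Ito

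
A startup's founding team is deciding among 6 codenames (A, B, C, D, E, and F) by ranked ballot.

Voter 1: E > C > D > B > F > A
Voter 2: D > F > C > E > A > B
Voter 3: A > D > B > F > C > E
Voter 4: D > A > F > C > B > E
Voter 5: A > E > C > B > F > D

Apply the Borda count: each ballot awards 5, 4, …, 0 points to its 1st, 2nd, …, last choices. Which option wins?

D

Borda scores:
  A: 0 + 1 + 5 + 4 + 5 = 15
  B: 2 + 0 + 3 + 1 + 2 = 8
  C: 4 + 3 + 1 + 2 + 3 = 13
  D: 3 + 5 + 4 + 5 + 0 = 17
  E: 5 + 2 + 0 + 0 + 4 = 11
  F: 1 + 4 + 2 + 3 + 1 = 11
D has the highest total.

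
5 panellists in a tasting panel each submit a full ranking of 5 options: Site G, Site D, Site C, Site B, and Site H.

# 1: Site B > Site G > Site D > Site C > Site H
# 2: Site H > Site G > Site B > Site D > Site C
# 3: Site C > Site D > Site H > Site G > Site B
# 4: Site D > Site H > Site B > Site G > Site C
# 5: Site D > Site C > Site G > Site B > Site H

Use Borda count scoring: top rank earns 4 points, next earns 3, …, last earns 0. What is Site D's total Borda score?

Borda scores:
  Site G: 3 + 3 + 1 + 1 + 2 = 10
  Site D: 2 + 1 + 3 + 4 + 4 = 14
  Site C: 1 + 0 + 4 + 0 + 3 = 8
  Site B: 4 + 2 + 0 + 2 + 1 = 9
  Site H: 0 + 4 + 2 + 3 + 0 = 9

14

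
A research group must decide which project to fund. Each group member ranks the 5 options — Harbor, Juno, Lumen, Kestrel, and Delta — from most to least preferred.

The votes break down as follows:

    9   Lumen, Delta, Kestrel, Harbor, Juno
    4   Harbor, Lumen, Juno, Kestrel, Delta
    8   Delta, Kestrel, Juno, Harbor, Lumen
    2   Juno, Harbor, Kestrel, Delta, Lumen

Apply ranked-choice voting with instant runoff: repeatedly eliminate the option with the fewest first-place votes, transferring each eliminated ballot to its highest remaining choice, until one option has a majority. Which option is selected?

Lumen

Round 1: Lumen 9, Delta 8, Harbor 4, Juno 2, Kestrel 0. Kestrel has the fewest and is eliminated.
Round 2: Lumen 9, Delta 8, Harbor 4, Juno 2. Juno has the fewest and is eliminated.
Round 3: Lumen 9, Delta 8, Harbor 6. Harbor has the fewest and is eliminated.
Round 4: Lumen 13, Delta 10. Lumen has a majority.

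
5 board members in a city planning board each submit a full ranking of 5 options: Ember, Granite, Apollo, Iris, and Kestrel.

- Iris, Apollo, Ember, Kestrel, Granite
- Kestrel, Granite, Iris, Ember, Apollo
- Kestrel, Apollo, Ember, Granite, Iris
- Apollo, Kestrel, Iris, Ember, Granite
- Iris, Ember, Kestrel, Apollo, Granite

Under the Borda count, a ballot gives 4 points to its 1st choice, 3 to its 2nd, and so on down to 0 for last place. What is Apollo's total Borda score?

11

Borda scores:
  Ember: 2 + 1 + 2 + 1 + 3 = 9
  Granite: 0 + 3 + 1 + 0 + 0 = 4
  Apollo: 3 + 0 + 3 + 4 + 1 = 11
  Iris: 4 + 2 + 0 + 2 + 4 = 12
  Kestrel: 1 + 4 + 4 + 3 + 2 = 14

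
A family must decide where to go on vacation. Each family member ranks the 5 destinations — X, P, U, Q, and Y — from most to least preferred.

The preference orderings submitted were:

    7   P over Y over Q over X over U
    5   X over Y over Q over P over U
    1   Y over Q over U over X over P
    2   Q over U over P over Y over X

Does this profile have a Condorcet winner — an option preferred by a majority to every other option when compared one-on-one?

No

Head-to-head results (15 voters total):
X vs P: P wins 9–6.
X vs U: X wins 12–3.
X vs Q: Q wins 10–5.
X vs Y: Y wins 10–5.
P vs U: P wins 12–3.
P vs Q: Q wins 8–7.
P vs Y: P wins 9–6.
U vs Q: Q wins 15–0.
U vs Y: Y wins 13–2.
Q vs Y: Y wins 13–2.
No candidate beats all others: P beats Y beats Q beats P, a majority cycle.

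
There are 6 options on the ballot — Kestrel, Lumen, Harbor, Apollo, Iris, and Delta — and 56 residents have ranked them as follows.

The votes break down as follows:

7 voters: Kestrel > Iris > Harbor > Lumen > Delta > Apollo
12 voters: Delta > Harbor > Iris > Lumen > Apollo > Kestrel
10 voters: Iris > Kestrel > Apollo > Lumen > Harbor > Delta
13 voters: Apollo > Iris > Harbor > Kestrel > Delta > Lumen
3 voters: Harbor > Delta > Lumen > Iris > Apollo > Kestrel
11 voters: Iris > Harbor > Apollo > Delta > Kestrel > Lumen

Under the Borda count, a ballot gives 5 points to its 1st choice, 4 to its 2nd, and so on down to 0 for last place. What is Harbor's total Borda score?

177

Borda scores:
  Kestrel: 7·5 + 12·0 + 10·4 + 13·2 + 3·0 + 11·1 = 112
  Lumen: 7·2 + 12·2 + 10·2 + 13·0 + 3·3 + 11·0 = 67
  Harbor: 7·3 + 12·4 + 10·1 + 13·3 + 3·5 + 11·4 = 177
  Apollo: 7·0 + 12·1 + 10·3 + 13·5 + 3·1 + 11·3 = 143
  Iris: 7·4 + 12·3 + 10·5 + 13·4 + 3·2 + 11·5 = 227
  Delta: 7·1 + 12·5 + 10·0 + 13·1 + 3·4 + 11·2 = 114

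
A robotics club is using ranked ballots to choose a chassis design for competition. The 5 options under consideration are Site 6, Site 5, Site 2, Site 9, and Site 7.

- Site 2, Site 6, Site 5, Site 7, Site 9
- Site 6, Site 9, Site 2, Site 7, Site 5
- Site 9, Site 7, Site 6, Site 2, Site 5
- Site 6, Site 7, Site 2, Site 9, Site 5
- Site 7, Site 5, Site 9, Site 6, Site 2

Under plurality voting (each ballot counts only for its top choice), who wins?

Site 6

First-place vote totals:
  Site 6: 2
  Site 5: 0
  Site 2: 1
  Site 9: 1
  Site 7: 1
Site 6 has the most first-place votes.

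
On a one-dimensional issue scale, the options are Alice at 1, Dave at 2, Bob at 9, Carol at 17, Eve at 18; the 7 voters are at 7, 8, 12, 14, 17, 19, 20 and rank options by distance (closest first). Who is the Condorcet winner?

Carol

With single-peaked preferences on a line, the Condorcet winner is the candidate closest to the median voter.
The median voter (position 14) is closest to Carol at 17.
Check: Carol vs Bob — voters closer to Carol: 4 of 7.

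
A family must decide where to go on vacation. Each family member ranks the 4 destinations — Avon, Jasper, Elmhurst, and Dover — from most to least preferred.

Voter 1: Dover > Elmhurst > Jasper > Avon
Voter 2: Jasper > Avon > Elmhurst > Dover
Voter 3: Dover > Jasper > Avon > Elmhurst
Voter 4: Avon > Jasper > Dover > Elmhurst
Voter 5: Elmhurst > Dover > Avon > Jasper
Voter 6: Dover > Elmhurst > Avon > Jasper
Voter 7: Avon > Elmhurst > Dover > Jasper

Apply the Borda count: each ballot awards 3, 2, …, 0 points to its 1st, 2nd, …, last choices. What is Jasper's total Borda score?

8

Borda scores:
  Avon: 0 + 2 + 1 + 3 + 1 + 1 + 3 = 11
  Jasper: 1 + 3 + 2 + 2 + 0 + 0 + 0 = 8
  Elmhurst: 2 + 1 + 0 + 0 + 3 + 2 + 2 = 10
  Dover: 3 + 0 + 3 + 1 + 2 + 3 + 1 = 13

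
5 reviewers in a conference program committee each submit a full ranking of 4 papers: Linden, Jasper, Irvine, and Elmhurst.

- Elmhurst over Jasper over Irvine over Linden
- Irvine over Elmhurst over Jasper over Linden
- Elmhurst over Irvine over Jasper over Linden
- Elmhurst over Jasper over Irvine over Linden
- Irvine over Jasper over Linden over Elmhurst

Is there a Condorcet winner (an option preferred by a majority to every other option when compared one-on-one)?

Yes

Head-to-head results (5 voters total):
Linden vs Jasper: Jasper wins 5–0.
Linden vs Irvine: Irvine wins 5–0.
Linden vs Elmhurst: Elmhurst wins 4–1.
Jasper vs Irvine: Irvine wins 3–2.
Jasper vs Elmhurst: Elmhurst wins 4–1.
Irvine vs Elmhurst: Elmhurst wins 3–2.
Elmhurst beats each rival — Linden (4–1), Jasper (4–1), Irvine (3–2) — so Elmhurst is the Condorcet winner.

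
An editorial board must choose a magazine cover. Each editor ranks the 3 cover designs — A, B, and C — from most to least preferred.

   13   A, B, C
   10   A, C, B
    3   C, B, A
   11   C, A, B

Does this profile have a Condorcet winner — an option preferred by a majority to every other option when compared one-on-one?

Head-to-head results (37 voters total):
A vs B: A wins 34–3.
A vs C: A wins 23–14.
B vs C: C wins 24–13.
A beats each rival — B (34–3), C (23–14) — so A is the Condorcet winner.

Yes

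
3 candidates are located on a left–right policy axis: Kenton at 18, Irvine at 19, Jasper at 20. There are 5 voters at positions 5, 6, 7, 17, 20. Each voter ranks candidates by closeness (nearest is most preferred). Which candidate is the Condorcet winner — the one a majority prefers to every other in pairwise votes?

Kenton

With single-peaked preferences on a line, the Condorcet winner is the candidate closest to the median voter.
The median voter (position 7) is closest to Kenton at 18.
Check: Kenton vs Irvine — voters closer to Kenton: 4 of 5.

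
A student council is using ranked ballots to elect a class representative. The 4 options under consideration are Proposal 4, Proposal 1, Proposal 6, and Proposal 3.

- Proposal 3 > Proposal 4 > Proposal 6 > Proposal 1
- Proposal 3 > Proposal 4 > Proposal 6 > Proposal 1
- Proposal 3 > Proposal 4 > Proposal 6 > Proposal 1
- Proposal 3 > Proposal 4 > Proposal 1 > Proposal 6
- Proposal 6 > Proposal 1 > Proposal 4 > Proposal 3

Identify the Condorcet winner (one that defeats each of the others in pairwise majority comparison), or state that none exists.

Proposal 3

Head-to-head results (5 voters total):
Proposal 4 vs Proposal 1: Proposal 4 wins 4–1.
Proposal 4 vs Proposal 6: Proposal 4 wins 4–1.
Proposal 4 vs Proposal 3: Proposal 3 wins 4–1.
Proposal 1 vs Proposal 6: Proposal 6 wins 4–1.
Proposal 1 vs Proposal 3: Proposal 3 wins 4–1.
Proposal 6 vs Proposal 3: Proposal 3 wins 4–1.
Proposal 3 beats each rival — Proposal 4 (4–1), Proposal 1 (4–1), Proposal 6 (4–1) — so Proposal 3 is the Condorcet winner.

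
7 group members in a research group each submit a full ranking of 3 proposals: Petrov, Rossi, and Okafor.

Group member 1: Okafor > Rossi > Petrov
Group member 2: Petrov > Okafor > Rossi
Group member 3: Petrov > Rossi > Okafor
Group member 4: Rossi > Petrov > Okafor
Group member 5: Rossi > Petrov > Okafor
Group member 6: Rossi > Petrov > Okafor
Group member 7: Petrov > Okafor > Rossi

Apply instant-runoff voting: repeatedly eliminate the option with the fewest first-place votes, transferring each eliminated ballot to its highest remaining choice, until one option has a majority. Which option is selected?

Round 1: Petrov 3, Rossi 3, Okafor 1. Okafor has the fewest and is eliminated.
Round 2: Rossi 4, Petrov 3. Rossi has a majority.

Rossi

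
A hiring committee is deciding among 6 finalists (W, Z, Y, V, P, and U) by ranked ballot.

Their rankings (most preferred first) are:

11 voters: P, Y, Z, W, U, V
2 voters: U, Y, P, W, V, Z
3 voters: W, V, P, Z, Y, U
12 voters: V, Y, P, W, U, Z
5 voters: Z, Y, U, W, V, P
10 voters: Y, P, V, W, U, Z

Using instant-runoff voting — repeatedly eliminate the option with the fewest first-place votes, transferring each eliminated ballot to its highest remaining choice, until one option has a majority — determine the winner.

Y

Round 1: V 12, P 11, Y 10, Z 5, W 3, U 2. U has the fewest and is eliminated.
Round 2: Y 12, V 12, P 11, Z 5, W 3. W has the fewest and is eliminated.
Round 3: V 15, Y 12, P 11, Z 5. Z has the fewest and is eliminated.
Round 4: Y 17, V 15, P 11. P has the fewest and is eliminated.
Round 5: Y 28, V 15. Y has a majority.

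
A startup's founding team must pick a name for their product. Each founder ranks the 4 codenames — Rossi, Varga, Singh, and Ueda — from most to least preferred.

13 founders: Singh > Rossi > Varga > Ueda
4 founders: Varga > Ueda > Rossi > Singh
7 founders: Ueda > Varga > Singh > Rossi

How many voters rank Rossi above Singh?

Ballots ranking Rossi above Singh: 4.
Ballots ranking Singh above Rossi: 13+7 = 20.
So 4 of 24 voters prefer Rossi to Singh.

4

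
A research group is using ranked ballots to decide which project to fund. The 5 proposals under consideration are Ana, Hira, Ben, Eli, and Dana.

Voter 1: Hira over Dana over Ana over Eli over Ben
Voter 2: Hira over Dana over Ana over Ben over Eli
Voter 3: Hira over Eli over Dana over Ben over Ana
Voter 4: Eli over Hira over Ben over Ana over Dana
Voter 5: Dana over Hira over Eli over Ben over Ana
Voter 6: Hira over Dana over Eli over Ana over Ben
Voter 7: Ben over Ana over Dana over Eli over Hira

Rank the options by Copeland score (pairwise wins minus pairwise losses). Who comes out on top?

Hira

Pairwise results:
  Ana vs Hira: Hira wins 6–1.
  Ana vs Ben: Ben wins 4–3.
  Ana vs Eli: Eli wins 4–3.
  Ana vs Dana: Dana wins 5–2.
  Hira vs Ben: Hira wins 6–1.
  Hira vs Eli: Hira wins 5–2.
  Hira vs Dana: Hira wins 5–2.
  Ben vs Eli: Eli wins 5–2.
  Ben vs Dana: Dana wins 5–2.
  Eli vs Dana: Dana wins 5–2.
Copeland scores (wins − losses):
  Ana: 0 − 4 = -4
  Hira: 4 − 0 = 4
  Ben: 1 − 3 = -2
  Eli: 2 − 2 = 0
  Dana: 3 − 1 = 2
Hira has the best Copeland score.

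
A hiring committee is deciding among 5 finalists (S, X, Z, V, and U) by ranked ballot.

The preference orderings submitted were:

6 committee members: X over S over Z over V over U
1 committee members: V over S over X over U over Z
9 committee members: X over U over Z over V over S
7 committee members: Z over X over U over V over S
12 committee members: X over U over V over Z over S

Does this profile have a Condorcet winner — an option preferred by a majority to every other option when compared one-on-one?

Yes

Head-to-head results (35 voters total):
S vs X: X wins 34–1.
S vs Z: Z wins 28–7.
S vs V: V wins 29–6.
S vs U: U wins 28–7.
X vs Z: X wins 28–7.
X vs V: X wins 34–1.
X vs U: X wins 35–0.
Z vs V: Z wins 22–13.
Z vs U: U wins 22–13.
V vs U: U wins 28–7.
X beats each rival — S (34–1), Z (28–7), V (34–1), U (35–0) — so X is the Condorcet winner.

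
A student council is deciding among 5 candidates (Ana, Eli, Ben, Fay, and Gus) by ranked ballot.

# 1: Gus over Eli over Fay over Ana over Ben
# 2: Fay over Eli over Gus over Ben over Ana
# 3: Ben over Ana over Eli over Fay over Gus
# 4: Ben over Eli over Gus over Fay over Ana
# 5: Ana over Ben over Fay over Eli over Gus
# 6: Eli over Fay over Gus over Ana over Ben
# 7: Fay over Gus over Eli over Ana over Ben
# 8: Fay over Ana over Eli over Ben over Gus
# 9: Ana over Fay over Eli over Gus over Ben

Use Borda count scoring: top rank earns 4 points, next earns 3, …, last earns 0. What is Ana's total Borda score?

Borda scores:
  Ana: 1 + 0 + 3 + 0 + 4 + 1 + 1 + 3 + 4 = 17
  Eli: 3 + 3 + 2 + 3 + 1 + 4 + 2 + 2 + 2 = 22
  Ben: 0 + 1 + 4 + 4 + 3 + 0 + 0 + 1 + 0 = 13
  Fay: 2 + 4 + 1 + 1 + 2 + 3 + 4 + 4 + 3 = 24
  Gus: 4 + 2 + 0 + 2 + 0 + 2 + 3 + 0 + 1 = 14

17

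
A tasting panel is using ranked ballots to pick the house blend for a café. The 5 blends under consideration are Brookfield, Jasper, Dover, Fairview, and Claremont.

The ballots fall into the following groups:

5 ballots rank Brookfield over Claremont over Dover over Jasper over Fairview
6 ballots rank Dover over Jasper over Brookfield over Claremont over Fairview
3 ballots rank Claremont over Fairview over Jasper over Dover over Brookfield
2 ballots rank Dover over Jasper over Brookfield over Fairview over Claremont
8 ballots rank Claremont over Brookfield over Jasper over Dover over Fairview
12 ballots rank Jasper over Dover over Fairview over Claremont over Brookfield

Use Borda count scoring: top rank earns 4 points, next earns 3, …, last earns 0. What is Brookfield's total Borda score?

Borda scores:
  Brookfield: 5·4 + 6·2 + 3·0 + 2·2 + 8·3 + 12·0 = 60
  Jasper: 5·1 + 6·3 + 3·2 + 2·3 + 8·2 + 12·4 = 99
  Dover: 5·2 + 6·4 + 3·1 + 2·4 + 8·1 + 12·3 = 89
  Fairview: 5·0 + 6·0 + 3·3 + 2·1 + 8·0 + 12·2 = 35
  Claremont: 5·3 + 6·1 + 3·4 + 2·0 + 8·4 + 12·1 = 77

60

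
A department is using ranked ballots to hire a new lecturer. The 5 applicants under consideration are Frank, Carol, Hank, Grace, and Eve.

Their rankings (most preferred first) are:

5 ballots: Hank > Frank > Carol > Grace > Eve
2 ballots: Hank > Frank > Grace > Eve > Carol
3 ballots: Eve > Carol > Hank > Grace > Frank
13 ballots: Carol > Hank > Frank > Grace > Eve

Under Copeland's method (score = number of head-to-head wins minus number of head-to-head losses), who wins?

Pairwise results:
  Frank vs Carol: Carol wins 16–7.
  Frank vs Hank: Hank wins 23–0.
  Frank vs Grace: Frank wins 20–3.
  Frank vs Eve: Frank wins 20–3.
  Carol vs Hank: Carol wins 16–7.
  Carol vs Grace: Carol wins 21–2.
  Carol vs Eve: Carol wins 18–5.
  Hank vs Grace: Hank wins 23–0.
  Hank vs Eve: Hank wins 20–3.
  Grace vs Eve: Grace wins 20–3.
Copeland scores (wins − losses):
  Frank: 2 − 2 = 0
  Carol: 4 − 0 = 4
  Hank: 3 − 1 = 2
  Grace: 1 − 3 = -2
  Eve: 0 − 4 = -4
Carol has the best Copeland score.

Carol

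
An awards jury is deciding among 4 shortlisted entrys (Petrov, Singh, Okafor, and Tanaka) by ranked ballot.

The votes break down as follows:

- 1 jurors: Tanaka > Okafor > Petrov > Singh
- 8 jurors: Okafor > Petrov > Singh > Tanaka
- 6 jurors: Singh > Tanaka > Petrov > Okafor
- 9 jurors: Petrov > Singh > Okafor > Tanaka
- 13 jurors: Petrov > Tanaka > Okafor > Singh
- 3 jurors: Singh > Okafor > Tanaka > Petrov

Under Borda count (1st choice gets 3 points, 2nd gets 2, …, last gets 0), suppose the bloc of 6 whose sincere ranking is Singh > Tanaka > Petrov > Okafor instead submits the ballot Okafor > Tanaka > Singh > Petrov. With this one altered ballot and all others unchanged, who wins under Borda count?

Borda totals with the altered ballot: Petrov 83, Singh 41, Okafor 72, Tanaka 44.
The winner is unchanged: still Petrov.

Petrov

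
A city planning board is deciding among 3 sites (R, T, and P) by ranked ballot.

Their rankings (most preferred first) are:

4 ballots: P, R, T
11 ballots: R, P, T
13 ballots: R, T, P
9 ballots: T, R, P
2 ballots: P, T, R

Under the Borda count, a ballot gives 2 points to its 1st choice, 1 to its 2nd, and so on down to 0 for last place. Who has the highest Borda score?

R

Borda scores:
  R: 4·1 + 11·2 + 13·2 + 9·1 + 2·0 = 61
  T: 4·0 + 11·0 + 13·1 + 9·2 + 2·1 = 33
  P: 4·2 + 11·1 + 13·0 + 9·0 + 2·2 = 23
R has the highest total.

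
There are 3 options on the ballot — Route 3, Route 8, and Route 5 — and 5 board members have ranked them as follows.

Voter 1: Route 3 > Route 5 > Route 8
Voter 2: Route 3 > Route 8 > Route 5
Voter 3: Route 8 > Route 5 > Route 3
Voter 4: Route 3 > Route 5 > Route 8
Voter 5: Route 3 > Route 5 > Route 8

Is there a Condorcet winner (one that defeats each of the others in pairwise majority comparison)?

Yes

Head-to-head results (5 voters total):
Route 3 vs Route 8: Route 3 wins 4–1.
Route 3 vs Route 5: Route 3 wins 4–1.
Route 8 vs Route 5: Route 5 wins 3–2.
Route 3 beats each rival — Route 8 (4–1), Route 5 (4–1) — so Route 3 is the Condorcet winner.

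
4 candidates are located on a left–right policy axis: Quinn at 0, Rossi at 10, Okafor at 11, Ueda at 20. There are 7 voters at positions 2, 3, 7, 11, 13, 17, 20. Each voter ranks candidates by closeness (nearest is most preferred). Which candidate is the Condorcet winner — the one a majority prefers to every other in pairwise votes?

Okafor

With single-peaked preferences on a line, the Condorcet winner is the candidate closest to the median voter.
The median voter (position 11) is closest to Okafor at 11.
Check: Okafor vs Ueda — voters closer to Okafor: 5 of 7.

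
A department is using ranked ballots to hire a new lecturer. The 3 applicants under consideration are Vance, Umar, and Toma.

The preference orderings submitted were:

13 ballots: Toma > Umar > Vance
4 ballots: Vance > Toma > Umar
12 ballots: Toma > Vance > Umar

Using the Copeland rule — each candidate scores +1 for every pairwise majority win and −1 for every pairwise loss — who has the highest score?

Pairwise results:
  Vance vs Umar: Vance wins 16–13.
  Vance vs Toma: Toma wins 25–4.
  Umar vs Toma: Toma wins 29–0.
Copeland scores (wins − losses):
  Vance: 1 − 1 = 0
  Umar: 0 − 2 = -2
  Toma: 2 − 0 = 2
Toma has the best Copeland score.

Toma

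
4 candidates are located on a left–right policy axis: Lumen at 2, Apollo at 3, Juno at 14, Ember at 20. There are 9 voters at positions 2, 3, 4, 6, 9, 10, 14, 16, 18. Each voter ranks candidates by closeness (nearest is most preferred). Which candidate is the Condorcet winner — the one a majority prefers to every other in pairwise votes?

With single-peaked preferences on a line, the Condorcet winner is the candidate closest to the median voter.
The median voter (position 9) is closest to Juno at 14.
Check: Juno vs Lumen — voters closer to Juno: 5 of 9.

Juno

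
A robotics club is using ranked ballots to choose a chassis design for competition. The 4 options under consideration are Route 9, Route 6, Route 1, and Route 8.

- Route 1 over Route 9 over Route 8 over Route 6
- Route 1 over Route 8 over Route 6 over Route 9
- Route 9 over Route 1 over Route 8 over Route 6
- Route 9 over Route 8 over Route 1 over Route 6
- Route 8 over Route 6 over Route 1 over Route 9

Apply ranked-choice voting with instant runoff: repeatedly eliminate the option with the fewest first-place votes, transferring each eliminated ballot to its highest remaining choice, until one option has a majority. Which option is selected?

Round 1: Route 9 2, Route 1 2, Route 8 1, Route 6 0. Route 6 has the fewest and is eliminated.
Round 2: Route 9 2, Route 1 2, Route 8 1. Route 8 has the fewest and is eliminated.
Round 3: Route 1 3, Route 9 2. Route 1 has a majority.

Route 1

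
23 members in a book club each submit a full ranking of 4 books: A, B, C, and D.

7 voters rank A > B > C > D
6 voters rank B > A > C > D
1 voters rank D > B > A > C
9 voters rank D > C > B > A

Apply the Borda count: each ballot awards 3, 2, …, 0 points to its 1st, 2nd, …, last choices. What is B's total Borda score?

43

Borda scores:
  A: 7·3 + 6·2 + 1 + 9·0 = 34
  B: 7·2 + 6·3 + 2 + 9·1 = 43
  C: 7·1 + 6·1 + 0 + 9·2 = 31
  D: 7·0 + 6·0 + 3 + 9·3 = 30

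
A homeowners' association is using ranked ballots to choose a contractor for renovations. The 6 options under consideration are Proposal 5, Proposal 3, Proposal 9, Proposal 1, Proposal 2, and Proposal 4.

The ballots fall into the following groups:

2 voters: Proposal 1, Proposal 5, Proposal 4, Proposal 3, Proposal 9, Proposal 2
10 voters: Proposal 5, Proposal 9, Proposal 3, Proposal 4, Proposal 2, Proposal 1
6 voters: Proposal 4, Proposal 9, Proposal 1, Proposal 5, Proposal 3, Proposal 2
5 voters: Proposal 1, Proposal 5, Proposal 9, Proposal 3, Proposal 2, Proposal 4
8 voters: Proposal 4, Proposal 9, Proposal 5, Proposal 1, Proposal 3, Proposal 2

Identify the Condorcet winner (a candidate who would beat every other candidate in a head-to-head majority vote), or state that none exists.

Proposal 5

Head-to-head results (31 voters total):
Proposal 5 vs Proposal 3: Proposal 5 wins 31–0.
Proposal 5 vs Proposal 9: Proposal 5 wins 17–14.
Proposal 5 vs Proposal 1: Proposal 5 wins 18–13.
Proposal 5 vs Proposal 2: Proposal 5 wins 31–0.
Proposal 5 vs Proposal 4: Proposal 5 wins 17–14.
Proposal 3 vs Proposal 9: Proposal 9 wins 29–2.
Proposal 3 vs Proposal 1: Proposal 1 wins 21–10.
Proposal 3 vs Proposal 2: Proposal 3 wins 31–0.
Proposal 3 vs Proposal 4: Proposal 4 wins 16–15.
Proposal 9 vs Proposal 1: Proposal 9 wins 24–7.
Proposal 9 vs Proposal 2: Proposal 9 wins 31–0.
Proposal 9 vs Proposal 4: Proposal 4 wins 16–15.
Proposal 1 vs Proposal 2: Proposal 1 wins 21–10.
Proposal 1 vs Proposal 4: Proposal 4 wins 24–7.
Proposal 2 vs Proposal 4: Proposal 4 wins 26–5.
Proposal 5 beats each rival — Proposal 3 (31–0), Proposal 9 (17–14), Proposal 1 (18–13), Proposal 2 (31–0), Proposal 4 (17–14) — so Proposal 5 is the Condorcet winner.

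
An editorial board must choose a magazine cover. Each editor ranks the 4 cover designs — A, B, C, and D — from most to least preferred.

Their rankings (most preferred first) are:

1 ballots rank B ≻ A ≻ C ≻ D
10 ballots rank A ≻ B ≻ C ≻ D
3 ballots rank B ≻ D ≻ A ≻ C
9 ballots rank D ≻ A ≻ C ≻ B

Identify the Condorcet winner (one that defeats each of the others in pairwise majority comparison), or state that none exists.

Head-to-head results (23 voters total):
A vs B: A wins 19–4.
A vs C: A wins 23–0.
A vs D: D wins 12–11.
B vs C: B wins 14–9.
B vs D: B wins 14–9.
C vs D: D wins 12–11.
No candidate beats all others: A beats B beats D beats A, a majority cycle.

None — there is no Condorcet winner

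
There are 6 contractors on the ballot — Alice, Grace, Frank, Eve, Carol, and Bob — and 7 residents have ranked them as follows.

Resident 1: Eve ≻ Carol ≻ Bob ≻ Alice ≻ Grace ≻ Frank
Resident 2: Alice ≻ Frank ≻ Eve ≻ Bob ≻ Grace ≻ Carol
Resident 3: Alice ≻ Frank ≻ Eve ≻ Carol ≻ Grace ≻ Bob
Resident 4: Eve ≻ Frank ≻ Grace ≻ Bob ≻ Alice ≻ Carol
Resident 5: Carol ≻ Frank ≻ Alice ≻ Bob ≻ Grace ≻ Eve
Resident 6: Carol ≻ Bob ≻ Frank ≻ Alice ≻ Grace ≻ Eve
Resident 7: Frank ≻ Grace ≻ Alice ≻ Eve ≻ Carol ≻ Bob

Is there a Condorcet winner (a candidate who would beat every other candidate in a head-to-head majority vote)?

Head-to-head results (7 voters total):
Alice vs Grace: Alice wins 5–2.
Alice vs Frank: Frank wins 4–3.
Alice vs Eve: Alice wins 5–2.
Alice vs Carol: Alice wins 4–3.
Alice vs Bob: Alice wins 4–3.
Grace vs Frank: Frank wins 6–1.
Grace vs Eve: Eve wins 4–3.
Grace vs Carol: Carol wins 4–3.
Grace vs Bob: Bob wins 4–3.
Frank vs Eve: Frank wins 5–2.
Frank vs Carol: Frank wins 4–3.
Frank vs Bob: Frank wins 5–2.
Eve vs Carol: Eve wins 5–2.
Eve vs Bob: Eve wins 5–2.
Carol vs Bob: Carol wins 5–2.
Frank beats each rival — Alice (4–3), Grace (6–1), Eve (5–2), Carol (4–3), Bob (5–2) — so Frank is the Condorcet winner.

Yes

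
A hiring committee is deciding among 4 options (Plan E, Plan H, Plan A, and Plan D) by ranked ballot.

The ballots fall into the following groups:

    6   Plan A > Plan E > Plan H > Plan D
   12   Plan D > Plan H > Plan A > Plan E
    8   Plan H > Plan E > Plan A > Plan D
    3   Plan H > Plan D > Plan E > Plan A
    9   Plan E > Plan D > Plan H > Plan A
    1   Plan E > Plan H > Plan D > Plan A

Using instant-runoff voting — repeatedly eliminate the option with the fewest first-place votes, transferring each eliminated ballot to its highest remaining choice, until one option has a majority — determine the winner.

Plan E

Round 1: Plan D 12, Plan H 11, Plan E 10, Plan A 6. Plan A has the fewest and is eliminated.
Round 2: Plan E 16, Plan D 12, Plan H 11. Plan H has the fewest and is eliminated.
Round 3: Plan E 24, Plan D 15. Plan E has a majority.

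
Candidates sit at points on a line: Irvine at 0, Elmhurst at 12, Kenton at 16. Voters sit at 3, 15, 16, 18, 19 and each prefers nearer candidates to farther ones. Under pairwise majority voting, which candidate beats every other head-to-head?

With single-peaked preferences on a line, the Condorcet winner is the candidate closest to the median voter.
The median voter (position 16) is closest to Kenton at 16.
Check: Kenton vs Elmhurst — voters closer to Kenton: 4 of 5.

Kenton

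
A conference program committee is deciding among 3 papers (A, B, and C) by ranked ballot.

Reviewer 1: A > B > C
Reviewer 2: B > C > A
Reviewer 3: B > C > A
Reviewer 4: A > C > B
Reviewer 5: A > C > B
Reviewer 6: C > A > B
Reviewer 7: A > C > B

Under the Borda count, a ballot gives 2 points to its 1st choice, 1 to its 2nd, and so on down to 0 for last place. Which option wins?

Borda scores:
  A: 2 + 0 + 0 + 2 + 2 + 1 + 2 = 9
  B: 1 + 2 + 2 + 0 + 0 + 0 + 0 = 5
  C: 0 + 1 + 1 + 1 + 1 + 2 + 1 = 7
A has the highest total.

A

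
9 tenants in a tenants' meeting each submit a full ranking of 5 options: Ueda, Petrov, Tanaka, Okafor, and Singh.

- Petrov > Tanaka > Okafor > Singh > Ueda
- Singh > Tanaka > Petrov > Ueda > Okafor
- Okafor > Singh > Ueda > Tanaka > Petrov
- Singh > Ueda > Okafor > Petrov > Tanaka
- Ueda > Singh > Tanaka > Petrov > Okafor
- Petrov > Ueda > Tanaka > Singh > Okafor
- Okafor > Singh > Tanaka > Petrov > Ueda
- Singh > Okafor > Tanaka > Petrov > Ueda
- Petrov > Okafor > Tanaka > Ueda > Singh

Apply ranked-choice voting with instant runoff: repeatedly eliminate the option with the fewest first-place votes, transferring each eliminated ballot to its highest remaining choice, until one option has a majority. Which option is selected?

Round 1: Petrov 3, Singh 3, Okafor 2, Ueda 1, Tanaka 0. Tanaka has the fewest and is eliminated.
Round 2: Petrov 3, Singh 3, Okafor 2, Ueda 1. Ueda has the fewest and is eliminated.
Round 3: Singh 4, Petrov 3, Okafor 2. Okafor has the fewest and is eliminated.
Round 4: Singh 6, Petrov 3. Singh has a majority.

Singh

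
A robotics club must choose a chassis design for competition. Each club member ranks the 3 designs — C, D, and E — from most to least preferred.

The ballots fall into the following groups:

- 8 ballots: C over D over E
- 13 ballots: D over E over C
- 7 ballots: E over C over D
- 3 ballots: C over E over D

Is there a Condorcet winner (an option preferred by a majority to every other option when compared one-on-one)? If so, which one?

No Condorcet winner

Head-to-head results (31 voters total):
C vs D: C wins 18–13.
C vs E: E wins 20–11.
D vs E: D wins 21–10.
No candidate beats all others: C beats D beats E beats C, a majority cycle.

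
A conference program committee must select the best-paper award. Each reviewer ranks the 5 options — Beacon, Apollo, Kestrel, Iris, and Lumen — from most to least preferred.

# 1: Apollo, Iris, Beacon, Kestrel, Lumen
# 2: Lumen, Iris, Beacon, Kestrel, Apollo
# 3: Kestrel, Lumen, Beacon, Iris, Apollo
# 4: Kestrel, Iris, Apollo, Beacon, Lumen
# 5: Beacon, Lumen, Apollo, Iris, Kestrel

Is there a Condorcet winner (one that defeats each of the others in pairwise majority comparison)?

Head-to-head results (5 voters total):
Beacon vs Apollo: Beacon wins 3–2.
Beacon vs Kestrel: Beacon wins 3–2.
Beacon vs Iris: Iris wins 3–2.
Beacon vs Lumen: Beacon wins 3–2.
Apollo vs Kestrel: Kestrel wins 3–2.
Apollo vs Iris: Iris wins 3–2.
Apollo vs Lumen: Lumen wins 3–2.
Kestrel vs Iris: Iris wins 3–2.
Kestrel vs Lumen: Kestrel wins 3–2.
Iris vs Lumen: Lumen wins 3–2.
No candidate beats all others: Beacon beats Lumen beats Iris beats Beacon, a majority cycle.

No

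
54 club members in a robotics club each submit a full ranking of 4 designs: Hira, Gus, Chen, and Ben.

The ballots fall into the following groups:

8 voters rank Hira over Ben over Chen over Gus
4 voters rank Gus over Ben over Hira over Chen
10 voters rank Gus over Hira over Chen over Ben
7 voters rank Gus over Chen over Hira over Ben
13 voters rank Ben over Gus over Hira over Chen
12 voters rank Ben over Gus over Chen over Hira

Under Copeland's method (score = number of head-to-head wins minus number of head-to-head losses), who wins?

Ben

Pairwise results:
  Hira vs Gus: Gus wins 46–8.
  Hira vs Chen: Hira wins 35–19.
  Hira vs Ben: Ben wins 29–25.
  Gus vs Chen: Gus wins 46–8.
  Gus vs Ben: Ben wins 33–21.
  Chen vs Ben: Ben wins 37–17.
Copeland scores (wins − losses):
  Hira: 1 − 2 = -1
  Gus: 2 − 1 = 1
  Chen: 0 − 3 = -3
  Ben: 3 − 0 = 3
Ben has the best Copeland score.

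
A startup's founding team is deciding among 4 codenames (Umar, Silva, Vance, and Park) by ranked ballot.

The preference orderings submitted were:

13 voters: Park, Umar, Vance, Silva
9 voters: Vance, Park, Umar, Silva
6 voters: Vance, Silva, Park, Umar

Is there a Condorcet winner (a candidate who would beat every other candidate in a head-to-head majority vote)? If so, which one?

Head-to-head results (28 voters total):
Umar vs Silva: Umar wins 22–6.
Umar vs Vance: Vance wins 15–13.
Umar vs Park: Park wins 28–0.
Silva vs Vance: Vance wins 28–0.
Silva vs Park: Park wins 22–6.
Vance vs Park: Vance wins 15–13.
Vance beats each rival — Umar (15–13), Silva (28–0), Park (15–13) — so Vance is the Condorcet winner.

Vance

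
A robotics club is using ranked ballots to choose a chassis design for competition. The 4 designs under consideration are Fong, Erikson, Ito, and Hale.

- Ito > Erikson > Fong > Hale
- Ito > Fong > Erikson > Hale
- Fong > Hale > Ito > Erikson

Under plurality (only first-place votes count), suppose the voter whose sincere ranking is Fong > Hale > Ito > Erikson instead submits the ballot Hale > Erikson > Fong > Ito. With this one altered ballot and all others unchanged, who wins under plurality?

Ito

First-place totals with the altered ballot: Fong 0, Erikson 0, Ito 2, Hale 1.
The winner is unchanged: still Ito.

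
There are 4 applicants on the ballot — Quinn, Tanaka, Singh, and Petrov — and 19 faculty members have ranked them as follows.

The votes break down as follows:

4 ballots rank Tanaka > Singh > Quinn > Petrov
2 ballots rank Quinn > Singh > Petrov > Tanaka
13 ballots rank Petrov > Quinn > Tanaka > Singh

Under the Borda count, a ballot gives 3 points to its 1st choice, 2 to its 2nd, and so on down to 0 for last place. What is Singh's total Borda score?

12

Borda scores:
  Quinn: 4·1 + 2·3 + 13·2 = 36
  Tanaka: 4·3 + 2·0 + 13·1 = 25
  Singh: 4·2 + 2·2 + 13·0 = 12
  Petrov: 4·0 + 2·1 + 13·3 = 41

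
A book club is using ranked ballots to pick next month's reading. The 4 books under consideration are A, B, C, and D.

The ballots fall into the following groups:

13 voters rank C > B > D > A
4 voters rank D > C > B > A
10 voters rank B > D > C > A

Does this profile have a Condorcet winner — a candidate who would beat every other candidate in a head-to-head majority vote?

Head-to-head results (27 voters total):
A vs B: B wins 27–0.
A vs C: C wins 27–0.
A vs D: D wins 27–0.
B vs C: C wins 17–10.
B vs D: B wins 23–4.
C vs D: D wins 14–13.
No candidate beats all others: B beats D beats C beats B, a majority cycle.

No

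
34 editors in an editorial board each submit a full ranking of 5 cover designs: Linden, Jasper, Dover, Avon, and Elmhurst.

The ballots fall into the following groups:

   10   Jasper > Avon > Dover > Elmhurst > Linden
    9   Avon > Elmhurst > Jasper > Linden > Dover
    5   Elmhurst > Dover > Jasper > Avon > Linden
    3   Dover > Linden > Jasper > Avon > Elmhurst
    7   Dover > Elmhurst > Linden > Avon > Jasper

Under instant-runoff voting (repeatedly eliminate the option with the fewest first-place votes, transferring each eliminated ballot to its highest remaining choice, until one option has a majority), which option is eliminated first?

Linden

Round 1: Jasper 10, Dover 10, Avon 9, Elmhurst 5, Linden 0. Linden has the fewest and is eliminated.
Round 2: Jasper 10, Dover 10, Avon 9, Elmhurst 5. Elmhurst has the fewest and is eliminated.
Round 3: Dover 15, Jasper 10, Avon 9. Avon has the fewest and is eliminated.
Round 4: Jasper 19, Dover 15. Jasper has a majority.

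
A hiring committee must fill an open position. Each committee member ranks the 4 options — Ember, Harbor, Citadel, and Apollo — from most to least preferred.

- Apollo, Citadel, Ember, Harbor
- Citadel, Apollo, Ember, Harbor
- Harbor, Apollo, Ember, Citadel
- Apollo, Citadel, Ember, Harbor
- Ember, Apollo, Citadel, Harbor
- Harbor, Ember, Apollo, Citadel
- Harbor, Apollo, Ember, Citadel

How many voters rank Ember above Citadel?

4

Ballots ranking Ember above Citadel: 4.
Ballots ranking Citadel above Ember: 3.
So 4 of 7 voters prefer Ember to Citadel.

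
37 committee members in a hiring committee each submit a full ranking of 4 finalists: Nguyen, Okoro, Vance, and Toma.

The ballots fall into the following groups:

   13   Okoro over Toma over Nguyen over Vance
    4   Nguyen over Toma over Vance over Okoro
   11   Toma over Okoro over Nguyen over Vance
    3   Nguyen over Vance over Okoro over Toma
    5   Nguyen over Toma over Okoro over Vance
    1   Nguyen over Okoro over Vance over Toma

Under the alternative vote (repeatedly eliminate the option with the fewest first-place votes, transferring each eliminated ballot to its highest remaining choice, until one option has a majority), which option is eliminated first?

Vance

Round 1: Nguyen 13, Okoro 13, Toma 11, Vance 0. Vance has the fewest and is eliminated.
Round 2: Nguyen 13, Okoro 13, Toma 11. Toma has the fewest and is eliminated.
Round 3: Okoro 24, Nguyen 13. Okoro has a majority.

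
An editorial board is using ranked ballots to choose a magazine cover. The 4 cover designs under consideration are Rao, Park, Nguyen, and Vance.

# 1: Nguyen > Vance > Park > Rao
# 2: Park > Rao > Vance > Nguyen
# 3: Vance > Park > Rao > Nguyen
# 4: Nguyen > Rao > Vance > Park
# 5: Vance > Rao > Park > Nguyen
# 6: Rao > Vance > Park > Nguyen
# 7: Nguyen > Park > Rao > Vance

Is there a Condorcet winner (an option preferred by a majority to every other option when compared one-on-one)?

Head-to-head results (7 voters total):
Rao vs Park: Park wins 4–3.
Rao vs Nguyen: Rao wins 4–3.
Rao vs Vance: Rao wins 4–3.
Park vs Nguyen: Park wins 4–3.
Park vs Vance: Vance wins 5–2.
Nguyen vs Vance: Vance wins 4–3.
No candidate beats all others: Rao beats Vance beats Park beats Rao, a majority cycle.

No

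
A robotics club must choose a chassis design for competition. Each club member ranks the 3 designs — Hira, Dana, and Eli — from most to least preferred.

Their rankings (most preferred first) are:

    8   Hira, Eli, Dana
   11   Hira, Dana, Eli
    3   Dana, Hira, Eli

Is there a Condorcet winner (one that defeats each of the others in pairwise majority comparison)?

Head-to-head results (22 voters total):
Hira vs Dana: Hira wins 19–3.
Hira vs Eli: Hira wins 22–0.
Dana vs Eli: Dana wins 14–8.
Hira beats each rival — Dana (19–3), Eli (22–0) — so Hira is the Condorcet winner.

Yes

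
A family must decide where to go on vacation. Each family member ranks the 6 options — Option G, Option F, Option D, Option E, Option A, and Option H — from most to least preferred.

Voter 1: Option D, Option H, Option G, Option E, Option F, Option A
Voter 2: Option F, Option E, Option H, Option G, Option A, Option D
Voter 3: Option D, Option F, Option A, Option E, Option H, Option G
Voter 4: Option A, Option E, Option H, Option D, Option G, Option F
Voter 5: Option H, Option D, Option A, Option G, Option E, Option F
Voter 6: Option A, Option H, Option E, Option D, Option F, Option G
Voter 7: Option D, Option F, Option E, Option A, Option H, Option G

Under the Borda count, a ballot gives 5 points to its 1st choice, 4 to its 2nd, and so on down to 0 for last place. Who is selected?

Borda scores:
  Option G: 3 + 2 + 0 + 1 + 2 + 0 + 0 = 8
  Option F: 1 + 5 + 4 + 0 + 0 + 1 + 4 = 15
  Option D: 5 + 0 + 5 + 2 + 4 + 2 + 5 = 23
  Option E: 2 + 4 + 2 + 4 + 1 + 3 + 3 = 19
  Option A: 0 + 1 + 3 + 5 + 3 + 5 + 2 = 19
  Option H: 4 + 3 + 1 + 3 + 5 + 4 + 1 = 21
Option D has the highest total.

Option D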